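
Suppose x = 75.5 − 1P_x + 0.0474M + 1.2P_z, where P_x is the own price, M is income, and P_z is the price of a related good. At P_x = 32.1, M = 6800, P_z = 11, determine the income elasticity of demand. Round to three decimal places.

At the given point, x = 75.5 − 1(32.1) + 0.0474(6800) + 1.2(11) = 75.5 − 32.1 + 322.32 + 13.2 = 378.92.
∂x/∂M = +0.0474, so E_I = 0.0474·(6800/378.92) ≈ 0.851.
E_I ∈ (0,1): normal good (necessity).

0.851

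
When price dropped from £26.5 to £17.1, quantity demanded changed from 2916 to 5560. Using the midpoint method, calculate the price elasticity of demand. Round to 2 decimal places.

%Δq = (5560 − 2916)/[(2916 + 5560)/2] = 2644/4238 ≈ 0.6239.
%ΔP = (17.1 − 26.5)/[(26.5 + 17.1)/2] = -9.4/21.8 ≈ -0.4312.
Arc elasticity E = %Δq/%ΔP ≈ 0.6239/-0.4312 ≈ -1.45.
|E| > 1: demand is elastic over this range.

-1.45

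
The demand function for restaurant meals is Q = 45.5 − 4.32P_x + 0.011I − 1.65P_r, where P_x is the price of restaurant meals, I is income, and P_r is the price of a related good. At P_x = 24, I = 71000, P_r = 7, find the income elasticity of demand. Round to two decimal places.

1.10

Q = 45.5 − 4.32(24) + 0.011(71000) − 1.65(7) = 45.5 − 103.68 + 781 − 11.55 = 711.27.
∂Q/∂I = +0.011, so E_I = 0.011·(71000/711.27) ≈ 1.10.
E_I > 1: normal good (luxury).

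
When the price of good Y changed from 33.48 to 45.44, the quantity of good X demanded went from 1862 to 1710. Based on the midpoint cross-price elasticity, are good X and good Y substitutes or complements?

%ΔQ_x = (1710 − 1862)/[(1862+1710)/2] = -152/1786 ≈ -0.0851.
%ΔP_y = (45.44 − 33.48)/[(33.48+45.44)/2] ≈ 0.3031.
E_xy = -0.0851/0.3031 ≈ -0.281.
E_xy < 0, so the goods are complements.

complements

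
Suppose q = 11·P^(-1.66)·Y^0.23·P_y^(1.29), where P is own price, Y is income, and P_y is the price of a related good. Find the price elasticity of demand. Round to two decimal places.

-1.66

For a Cobb–Douglas (constant-elasticity) form q = A·P^α·…, the elasticity with respect to P equals the exponent α at every point.
Here the exponent on P is -1.66, so the price elasticity of demand is -1.66.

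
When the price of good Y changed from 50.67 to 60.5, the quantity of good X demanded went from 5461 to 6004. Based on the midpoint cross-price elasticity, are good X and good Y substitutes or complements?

%ΔQ_x = (6004 − 5461)/[(5461+6004)/2] = 543/5732.5 ≈ 0.0947.
%ΔP_y = (60.5 − 50.67)/[(50.67+60.5)/2] ≈ 0.1768.
E_xy = 0.0947/0.1768 ≈ 0.536.
E_xy > 0, so the goods are substitutes.

substitutes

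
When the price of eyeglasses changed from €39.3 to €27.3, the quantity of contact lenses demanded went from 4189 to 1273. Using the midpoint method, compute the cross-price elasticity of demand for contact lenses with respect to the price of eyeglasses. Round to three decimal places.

2.963

%ΔQ_x = (1273 − 4189)/[(4189+1273)/2] = -2916/2731 ≈ -1.0677.
%ΔP_y = (27.3 − 39.3)/[(39.3+27.3)/2] ≈ -0.3604.
E_xy = -1.0677/-0.3604 ≈ 2.963.
E_xy > 0, so contact lenses and eyeglasses are substitutes.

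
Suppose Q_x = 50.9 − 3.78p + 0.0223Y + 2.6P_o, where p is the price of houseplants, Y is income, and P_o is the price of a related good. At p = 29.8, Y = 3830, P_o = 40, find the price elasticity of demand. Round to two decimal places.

Substituting, Q_x = 50.9 − 3.78(29.8) + 0.0223(3830) + 2.6(40) = 50.9 − 112.644 + 85.409 + 104 = 127.665.
∂Q_x/∂p = −3.78, so E_p = (−3.78)·(29.8/127.665) ≈ -0.88.
|E_p| < 1: demand is inelastic.

-0.88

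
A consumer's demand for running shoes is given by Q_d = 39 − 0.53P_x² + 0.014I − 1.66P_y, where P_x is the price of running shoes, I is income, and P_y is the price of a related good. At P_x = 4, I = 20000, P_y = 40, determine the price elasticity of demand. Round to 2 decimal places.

Evaluating quantity at (P_x, I, P_y) gives Q_d = 39 − 0.53(4)² + 0.014(20000) − 1.66(40) = 39 − 8.48 + 280 − 66.4 = 244.12.
∂Q_d/∂P_x = −2·0.53·P_x = -4.24, so E_p = -4.24·(4/244.12) ≈ -0.07.
|E_p| < 1: demand is inelastic.

-0.07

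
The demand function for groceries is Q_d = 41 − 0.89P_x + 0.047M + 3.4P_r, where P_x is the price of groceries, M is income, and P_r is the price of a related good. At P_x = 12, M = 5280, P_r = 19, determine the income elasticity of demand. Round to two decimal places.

0.72

Evaluating quantity at (P_x, M, P_r) gives Q_d = 41 − 0.89(12) + 0.047(5280) + 3.4(19) = 41 − 10.68 + 248.16 + 64.6 = 343.08.
∂Q_d/∂M = +0.047, so E_I = 0.047·(5280/343.08) ≈ 0.72.
E_I ∈ (0,1): normal good (necessity).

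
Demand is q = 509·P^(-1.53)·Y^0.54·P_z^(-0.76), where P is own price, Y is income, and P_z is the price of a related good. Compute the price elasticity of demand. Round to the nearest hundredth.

-1.53

For a Cobb–Douglas (constant-elasticity) form q = A·P^α·…, the elasticity with respect to P equals the exponent α at every point.
Here the exponent on P is -1.53, so the price elasticity of demand is -1.53.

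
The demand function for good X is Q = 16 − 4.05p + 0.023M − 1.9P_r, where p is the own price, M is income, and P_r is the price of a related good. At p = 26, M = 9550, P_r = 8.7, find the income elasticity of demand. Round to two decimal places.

Evaluating quantity at (p, M, P_r) gives Q = 16 − 4.05(26) + 0.023(9550) − 1.9(8.7) = 16 − 105.3 + 219.65 − 16.53 = 113.82.
∂Q/∂M = +0.023, so E_I = 0.023·(9550/113.82) ≈ 1.93.
E_I > 1: normal good (luxury).

1.93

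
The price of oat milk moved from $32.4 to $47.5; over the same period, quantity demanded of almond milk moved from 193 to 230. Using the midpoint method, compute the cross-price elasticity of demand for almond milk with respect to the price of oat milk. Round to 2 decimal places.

0.46

%ΔQ_x = (230 − 193)/[(193+230)/2] = 37/211.5 ≈ 0.1749.
%ΔP_y = (47.5 − 32.4)/[(32.4+47.5)/2] ≈ 0.3780.
E_xy = 0.1749/0.3780 ≈ 0.46.
E_xy > 0, so almond milk and oat milk are substitutes.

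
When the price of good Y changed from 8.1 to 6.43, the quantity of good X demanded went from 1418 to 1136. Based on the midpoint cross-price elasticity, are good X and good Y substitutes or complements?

substitutes

%ΔQ_x = (1136 − 1418)/[(1418+1136)/2] = -282/1277 ≈ -0.2208.
%ΔP_y = (6.43 − 8.1)/[(8.1+6.43)/2] ≈ -0.2299.
E_xy = -0.2208/-0.2299 ≈ 0.961.
E_xy > 0, so the goods are substitutes.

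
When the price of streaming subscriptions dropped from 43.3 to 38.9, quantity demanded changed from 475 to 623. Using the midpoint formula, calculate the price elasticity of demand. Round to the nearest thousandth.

-2.518

%ΔQ = (623 − 475)/[(475 + 623)/2] = 148/549 ≈ 0.2696.
%ΔP = (38.9 − 43.3)/[(43.3 + 38.9)/2] = -4.4/41.1 ≈ -0.1071.
Arc elasticity E = %ΔQ/%ΔP ≈ 0.2696/-0.1071 ≈ -2.518.
|E| > 1: demand is elastic over this range.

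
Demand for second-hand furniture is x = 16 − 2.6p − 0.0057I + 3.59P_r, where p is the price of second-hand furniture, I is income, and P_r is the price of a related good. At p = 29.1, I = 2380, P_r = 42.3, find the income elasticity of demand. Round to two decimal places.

Substituting, x = 16 − 2.6(29.1) − 0.0057(2380) + 3.59(42.3) = 16 − 75.66 − 13.566 + 151.857 = 78.631.
∂x/∂I = −0.0057, so E_I = -0.0057·(2380/78.631) ≈ -0.17.
E_I < 0: inferior good.

-0.17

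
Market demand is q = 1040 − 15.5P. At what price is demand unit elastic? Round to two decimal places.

33.55

For linear demand q = a − bP, E = −bP/(a − bP). |E| = 1 ⇒ bP = a − bP ⇒ P = a/(2b).
P = 1040/(2·15.5) ≈ 33.55.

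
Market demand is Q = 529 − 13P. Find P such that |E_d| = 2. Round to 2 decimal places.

Set −bP/(a − bP) = −2 ⇒ bP = 2(a − bP) ⇒ bP(1+2) = 2·a.
P = 2·529/(13·3) ≈ 27.13.

27.13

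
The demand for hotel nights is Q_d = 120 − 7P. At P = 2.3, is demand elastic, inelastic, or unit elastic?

inelastic

At P = 2.3, Q_d = 103.9.
dQ_d/dP = −7.
Point elasticity E = (dQ_d/dP)·(P/Q_d) = -7 × 2.3/103.9 ≈ -0.155.
|E| ≈ 0.155 < 1, so demand is inelastic.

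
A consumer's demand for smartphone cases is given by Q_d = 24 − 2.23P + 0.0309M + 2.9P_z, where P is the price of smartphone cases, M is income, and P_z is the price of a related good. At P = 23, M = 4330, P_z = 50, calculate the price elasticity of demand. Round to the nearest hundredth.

First evaluate Q_d: 24 − 2.23(23) + 0.0309(4330) + 2.9(50) = 24 − 51.29 + 133.797 + 145 = 251.507.
∂Q_d/∂P = −2.23, so E_p = (−2.23)·(23/251.507) ≈ -0.20.
|E_p| < 1: demand is inelastic.

-0.20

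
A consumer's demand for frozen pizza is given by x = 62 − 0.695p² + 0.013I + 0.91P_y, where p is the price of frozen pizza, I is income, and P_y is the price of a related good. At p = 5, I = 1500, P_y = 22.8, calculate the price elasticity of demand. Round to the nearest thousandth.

-0.409

At the given point, x = 62 − 0.695(5)² + 0.013(1500) + 0.91(22.8) = 62 − 17.375 + 19.5 + 20.748 = 84.873.
∂x/∂p = −2·0.695·p = -6.95, so E_p = -6.95·(5/84.873) ≈ -0.409.
|E_p| < 1: demand is inelastic.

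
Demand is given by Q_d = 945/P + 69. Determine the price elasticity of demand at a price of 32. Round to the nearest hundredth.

-0.30

At P = 32, Q_d = 98.5313.
dQ_d/dP = −945/P² = −0.9229.
Point elasticity E = (dQ_d/dP)·(P/Q_d) = -0.9229 × 32/98.5313 ≈ -0.30.
|E| < 1, so demand is inelastic at this price.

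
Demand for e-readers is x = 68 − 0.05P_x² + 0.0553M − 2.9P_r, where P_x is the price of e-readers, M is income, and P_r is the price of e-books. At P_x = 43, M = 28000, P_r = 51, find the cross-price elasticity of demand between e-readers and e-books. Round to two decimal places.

Substituting, x = 68 − 0.05(43)² + 0.0553(28000) − 2.9(51) = 68 − 92.45 + 1548.4 − 147.9 = 1376.05.
∂x/∂P_r = −2.9, so E_xy = -2.9·(51/1376.05) ≈ -0.11.
E_xy < 0: the goods are complements.

-0.11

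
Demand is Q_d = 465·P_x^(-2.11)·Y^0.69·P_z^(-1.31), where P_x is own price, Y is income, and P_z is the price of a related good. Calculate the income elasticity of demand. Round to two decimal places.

0.69

For a Cobb–Douglas (constant-elasticity) form Q_d = A·Y^α·…, the elasticity with respect to Y equals the exponent α at every point.
Here the exponent on Y is 0.69, so the income elasticity of demand is 0.69.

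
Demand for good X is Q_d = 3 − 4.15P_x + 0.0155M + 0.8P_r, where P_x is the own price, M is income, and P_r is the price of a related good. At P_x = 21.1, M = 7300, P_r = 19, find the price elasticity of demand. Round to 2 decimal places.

Substituting, Q_d = 3 − 4.15(21.1) + 0.0155(7300) + 0.8(19) = 3 − 87.565 + 113.15 + 15.2 = 43.785.
∂Q_d/∂P_x = −4.15, so E_p = (−4.15)·(21.1/43.785) ≈ -2.00.
|E_p| > 1: demand is elastic.

-2.00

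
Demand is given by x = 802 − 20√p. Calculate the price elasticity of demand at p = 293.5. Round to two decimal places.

-0.37

At p = 293.5, x = 459.3632.
dx/dp = −20/(2√p) = −20/(2·17.1318).
Point elasticity E = (dx/dp)·(p/x) = -0.5837 × 293.5/459.3632 ≈ -0.37.
|E| < 1, so demand is inelastic at this price.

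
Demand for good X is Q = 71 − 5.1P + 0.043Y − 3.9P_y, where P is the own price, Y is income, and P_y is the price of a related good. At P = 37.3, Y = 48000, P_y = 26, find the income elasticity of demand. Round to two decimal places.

1.12

Substituting, Q = 71 − 5.1(37.3) + 0.043(48000) − 3.9(26) = 71 − 190.23 + 2064 − 101.4 = 1843.37.
∂Q/∂Y = +0.043, so E_I = 0.043·(48000/1843.37) ≈ 1.12.
E_I > 1: normal good (luxury).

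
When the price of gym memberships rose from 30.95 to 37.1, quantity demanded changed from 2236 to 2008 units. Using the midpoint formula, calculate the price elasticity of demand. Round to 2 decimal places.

%ΔQ = (2008 − 2236)/[(2236 + 2008)/2] = -228/2122 ≈ -0.1074.
%Δp = (37.1 − 30.95)/[(30.95 + 37.1)/2] = 6.15/34.025 ≈ 0.1807.
Arc elasticity E = %ΔQ/%Δp ≈ -0.1074/0.1807 ≈ -0.59.
|E| < 1: demand is inelastic over this range.

-0.59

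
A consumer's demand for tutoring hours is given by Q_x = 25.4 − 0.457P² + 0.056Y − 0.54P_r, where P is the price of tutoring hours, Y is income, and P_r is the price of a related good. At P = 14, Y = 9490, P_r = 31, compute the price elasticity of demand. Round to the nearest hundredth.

-0.40

First evaluate Q_x: 25.4 − 0.457(14)² + 0.056(9490) − 0.54(31) = 25.4 − 89.572 + 531.44 − 16.74 = 450.528.
∂Q_x/∂P = −2·0.457·P = -12.796, so E_p = -12.796·(14/450.528) ≈ -0.40.
|E_p| < 1: demand is inelastic.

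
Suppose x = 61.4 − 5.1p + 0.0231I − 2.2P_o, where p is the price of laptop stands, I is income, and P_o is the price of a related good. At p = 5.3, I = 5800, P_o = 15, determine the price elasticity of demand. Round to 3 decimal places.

First evaluate x: 61.4 − 5.1(5.3) + 0.0231(5800) − 2.2(15) = 61.4 − 27.03 + 133.98 − 33 = 135.35.
∂x/∂p = −5.1, so E_p = (−5.1)·(5.3/135.35) ≈ -0.200.
|E_p| < 1: demand is inelastic.

-0.200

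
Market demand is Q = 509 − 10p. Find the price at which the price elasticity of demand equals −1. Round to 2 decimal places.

25.45

For linear demand Q = a − bp, E = −bp/(a − bp). |E| = 1 ⇒ bp = a − bp ⇒ p = a/(2b).
p = 509/(2·10) = 25.45.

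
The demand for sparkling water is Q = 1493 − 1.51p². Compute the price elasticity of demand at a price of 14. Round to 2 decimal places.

-0.49

At p = 14, Q = 1197.04.
dQ/dp = −2·1.51·p = −42.28.
Point elasticity E = (dQ/dp)·(p/Q) = -42.28 × 14/1197.04 ≈ -0.49.
|E| < 1, so demand is inelastic at this price.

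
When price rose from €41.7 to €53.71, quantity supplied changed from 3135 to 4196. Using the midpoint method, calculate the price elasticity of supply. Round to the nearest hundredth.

%Δq = (4196 − 3135)/[(3135 + 4196)/2] = 1061/3665.5 ≈ 0.2895.
%ΔP = (53.71 − 41.7)/[(41.7 + 53.71)/2] = 12.01/47.705 ≈ 0.2518.
Arc elasticity E = %Δq/%ΔP ≈ 0.2895/0.2518 ≈ 1.15.
|E| > 1: supply is elastic over this range.

1.15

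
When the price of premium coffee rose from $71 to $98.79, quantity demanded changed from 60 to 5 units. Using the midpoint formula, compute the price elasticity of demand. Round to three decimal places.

-5.170

%Δq = (5 − 60)/[(60 + 5)/2] = -55/32.5 ≈ -1.6923.
%Δp = (98.79 − 71)/[(71 + 98.79)/2] = 27.79/84.895 ≈ 0.3273.
Arc elasticity E = %Δq/%Δp ≈ -1.6923/0.3273 ≈ -5.170.
|E| > 1: demand is elastic over this range.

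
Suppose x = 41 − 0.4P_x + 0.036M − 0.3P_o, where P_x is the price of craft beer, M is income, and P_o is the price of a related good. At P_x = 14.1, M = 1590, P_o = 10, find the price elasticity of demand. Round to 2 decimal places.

First evaluate x: 41 − 0.4(14.1) + 0.036(1590) − 0.3(10) = 41 − 5.64 + 57.24 − 3 = 89.6.
∂x/∂P_x = −0.4, so E_p = (−0.4)·(14.1/89.6) ≈ -0.06.
|E_p| < 1: demand is inelastic.

-0.06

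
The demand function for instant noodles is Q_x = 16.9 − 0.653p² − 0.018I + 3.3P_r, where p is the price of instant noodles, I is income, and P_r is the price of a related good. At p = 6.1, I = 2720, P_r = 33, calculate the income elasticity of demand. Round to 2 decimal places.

-0.93

Substituting, Q_x = 16.9 − 0.653(6.1)² − 0.018(2720) + 3.3(33) = 16.9 − 24.2981 − 48.96 + 108.9 = 52.5419.
∂Q_x/∂I = −0.018, so E_I = -0.018·(2720/52.5419) ≈ -0.93.
E_I < 0: inferior good.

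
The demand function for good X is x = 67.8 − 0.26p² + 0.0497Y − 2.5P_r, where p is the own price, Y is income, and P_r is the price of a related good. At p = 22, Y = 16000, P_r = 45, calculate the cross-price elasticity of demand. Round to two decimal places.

-0.18

Substituting, x = 67.8 − 0.26(22)² + 0.0497(16000) − 2.5(45) = 67.8 − 125.84 + 795.2 − 112.5 = 624.66.
∂x/∂P_r = −2.5, so E_xy = -2.5·(45/624.66) ≈ -0.18.
E_xy < 0: the goods are complements.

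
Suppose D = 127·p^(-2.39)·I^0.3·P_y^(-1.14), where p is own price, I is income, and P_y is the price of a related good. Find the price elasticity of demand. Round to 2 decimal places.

For a Cobb–Douglas (constant-elasticity) form D = A·p^α·…, the elasticity with respect to p equals the exponent α at every point.
Here the exponent on p is -2.39, so the price elasticity of demand is -2.39.

-2.39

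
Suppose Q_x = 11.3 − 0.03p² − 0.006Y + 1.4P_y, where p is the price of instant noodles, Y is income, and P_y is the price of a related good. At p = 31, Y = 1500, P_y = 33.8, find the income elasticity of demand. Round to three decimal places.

Evaluating quantity at (p, Y, P_y) gives Q_x = 11.3 − 0.03(31)² − 0.006(1500) + 1.4(33.8) = 11.3 − 28.83 − 9 + 47.32 = 20.79.
∂Q_x/∂Y = −0.006, so E_I = -0.006·(1500/20.79) ≈ -0.433.
E_I < 0: inferior good.

-0.433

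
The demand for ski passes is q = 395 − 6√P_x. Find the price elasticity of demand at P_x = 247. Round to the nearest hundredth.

At P_x = 247, q = 300.7026.
dq/dP_x = −6/(2√P_x) = −6/(2·15.7162).
Point elasticity E = (dq/dP_x)·(P_x/q) = -0.1909 × 247/300.7026 ≈ -0.16.
|E| < 1, so demand is inelastic at this price.

-0.16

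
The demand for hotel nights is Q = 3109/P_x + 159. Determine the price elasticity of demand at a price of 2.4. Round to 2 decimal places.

At P_x = 2.4, Q = 1454.4167.
dQ/dP_x = −3109/P_x² = −539.7569.
Point elasticity E = (dQ/dP_x)·(P_x/Q) = -539.7569 × 2.4/1454.4167 ≈ -0.89.
|E| < 1, so demand is inelastic at this price.

-0.89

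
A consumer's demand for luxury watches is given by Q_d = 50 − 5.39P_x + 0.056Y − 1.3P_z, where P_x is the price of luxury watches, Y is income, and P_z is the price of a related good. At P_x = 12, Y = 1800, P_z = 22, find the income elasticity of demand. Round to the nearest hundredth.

1.75

At the given point, Q_d = 50 − 5.39(12) + 0.056(1800) − 1.3(22) = 50 − 64.68 + 100.8 − 28.6 = 57.52.
∂Q_d/∂Y = +0.056, so E_I = 0.056·(1800/57.52) ≈ 1.75.
E_I > 1: normal good (luxury).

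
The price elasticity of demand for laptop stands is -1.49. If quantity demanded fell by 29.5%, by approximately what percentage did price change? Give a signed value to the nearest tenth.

%ΔQ ≈ E × %ΔP ⇒ %ΔP = %ΔQ / E = (-29.5%)/(-1.49) ≈ 19.8%.

19.8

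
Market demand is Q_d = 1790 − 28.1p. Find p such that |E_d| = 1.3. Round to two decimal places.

36.00

Set −bp/(a − bp) = −1.3 ⇒ bp = 1.3(a − bp) ⇒ bp(1+1.3) = 1.3·a.
p = 1.3·1790/(28.1·2.3) ≈ 36.00.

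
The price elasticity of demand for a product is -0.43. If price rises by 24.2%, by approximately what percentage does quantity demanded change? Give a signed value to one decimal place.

-10.4

%ΔQ ≈ E × %ΔP = (-0.43) × (24.2%) ≈ -10.4%.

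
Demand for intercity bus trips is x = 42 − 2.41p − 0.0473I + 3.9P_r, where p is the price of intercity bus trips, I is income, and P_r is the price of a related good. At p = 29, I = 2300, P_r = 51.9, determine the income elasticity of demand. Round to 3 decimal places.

At the given point, x = 42 − 2.41(29) − 0.0473(2300) + 3.9(51.9) = 42 − 69.89 − 108.79 + 202.41 = 65.73.
∂x/∂I = −0.0473, so E_I = -0.0473·(2300/65.73) ≈ -1.655.
E_I < 0: inferior good.

-1.655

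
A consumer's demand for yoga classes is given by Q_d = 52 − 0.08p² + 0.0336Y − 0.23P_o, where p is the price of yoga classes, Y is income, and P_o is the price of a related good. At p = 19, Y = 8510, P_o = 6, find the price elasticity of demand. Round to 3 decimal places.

Substituting, Q_d = 52 − 0.08(19)² + 0.0336(8510) − 0.23(6) = 52 − 28.88 + 285.936 − 1.38 = 307.676.
∂Q_d/∂p = −2·0.08·p = -3.04, so E_p = -3.04·(19/307.676) ≈ -0.188.
|E_p| < 1: demand is inelastic.

-0.188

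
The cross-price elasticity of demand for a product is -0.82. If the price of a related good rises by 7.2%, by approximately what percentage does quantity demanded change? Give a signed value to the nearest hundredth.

%ΔQ ≈ E × %ΔP_y = (-0.82) × (7.2%) ≈ -5.90%.

-5.90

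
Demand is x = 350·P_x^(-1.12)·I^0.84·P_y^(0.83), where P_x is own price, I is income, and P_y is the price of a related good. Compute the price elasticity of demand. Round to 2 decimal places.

For a Cobb–Douglas (constant-elasticity) form x = A·P_x^α·…, the elasticity with respect to P_x equals the exponent α at every point.
Here the exponent on P_x is -1.12, so the price elasticity of demand is -1.12.

-1.12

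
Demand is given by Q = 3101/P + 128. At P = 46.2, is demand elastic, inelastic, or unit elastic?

inelastic

At P = 46.2, Q = 195.1212.
dQ/dP = −3101/P² = −1.4528.
Point elasticity E = (dQ/dP)·(P/Q) = -1.4528 × 46.2/195.1212 ≈ -0.344.
|E| ≈ 0.344 < 1, so demand is inelastic.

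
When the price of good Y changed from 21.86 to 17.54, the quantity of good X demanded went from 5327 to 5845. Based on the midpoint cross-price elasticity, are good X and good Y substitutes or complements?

%ΔQ_x = (5845 − 5327)/[(5327+5845)/2] = 518/5586 ≈ 0.0927.
%ΔP_y = (17.54 − 21.86)/[(21.86+17.54)/2] ≈ -0.2193.
E_xy = 0.0927/-0.2193 ≈ -0.423.
E_xy < 0, so the goods are complements.

complements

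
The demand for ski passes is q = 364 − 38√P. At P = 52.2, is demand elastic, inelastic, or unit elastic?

elastic

At P = 52.2, q = 89.4516.
dq/dP = −38/(2√P) = −38/(2·7.225).
Point elasticity E = (dq/dP)·(P/q) = -2.6298 × 52.2/89.4516 ≈ -1.535.
|E| ≈ 1.535 > 1, so demand is elastic.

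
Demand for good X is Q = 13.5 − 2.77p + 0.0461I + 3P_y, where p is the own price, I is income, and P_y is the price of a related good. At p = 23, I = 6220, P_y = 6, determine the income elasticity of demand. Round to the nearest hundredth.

Evaluating quantity at (p, I, P_y) gives Q = 13.5 − 2.77(23) + 0.0461(6220) + 3(6) = 13.5 − 63.71 + 286.742 + 18 = 254.532.
∂Q/∂I = +0.0461, so E_I = 0.0461·(6220/254.532) ≈ 1.13.
E_I > 1: normal good (luxury).

1.13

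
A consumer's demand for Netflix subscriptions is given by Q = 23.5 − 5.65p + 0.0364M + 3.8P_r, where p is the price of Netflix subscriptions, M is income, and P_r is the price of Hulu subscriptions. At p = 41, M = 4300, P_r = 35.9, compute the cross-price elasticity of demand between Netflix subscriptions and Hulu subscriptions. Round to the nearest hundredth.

At the given point, Q = 23.5 − 5.65(41) + 0.0364(4300) + 3.8(35.9) = 23.5 − 231.65 + 156.52 + 136.42 = 84.79.
∂Q/∂P_r = +3.8, so E_xy = 3.8·(35.9/84.79) ≈ 1.61.
E_xy > 0: the goods are substitutes.

1.61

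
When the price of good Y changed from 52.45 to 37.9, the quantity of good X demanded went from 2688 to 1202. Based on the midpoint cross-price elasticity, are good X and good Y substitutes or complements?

%ΔQ_x = (1202 − 2688)/[(2688+1202)/2] = -1486/1945 ≈ -0.7640.
%ΔP_y = (37.9 − 52.45)/[(52.45+37.9)/2] ≈ -0.3221.
E_xy = -0.7640/-0.3221 ≈ 2.372.
E_xy > 0, so the goods are substitutes.

substitutes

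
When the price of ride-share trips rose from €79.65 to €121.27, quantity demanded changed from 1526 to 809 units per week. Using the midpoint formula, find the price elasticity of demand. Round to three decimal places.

%ΔQ = (809 − 1526)/[(1526 + 809)/2] = -717/1167.5 ≈ -0.6141.
%ΔP = (121.27 − 79.65)/[(79.65 + 121.27)/2] = 41.62/100.46 ≈ 0.4143.
Arc elasticity E = %ΔQ/%ΔP ≈ -0.6141/0.4143 ≈ -1.482.
|E| > 1: demand is elastic over this range.

-1.482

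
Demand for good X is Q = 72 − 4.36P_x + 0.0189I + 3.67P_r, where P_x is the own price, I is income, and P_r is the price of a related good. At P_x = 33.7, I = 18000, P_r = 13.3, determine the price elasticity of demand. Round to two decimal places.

First evaluate Q: 72 − 4.36(33.7) + 0.0189(18000) + 3.67(13.3) = 72 − 146.932 + 340.2 + 48.811 = 314.079.
∂Q/∂P_x = −4.36, so E_p = (−4.36)·(33.7/314.079) ≈ -0.47.
|E_p| < 1: demand is inelastic.

-0.47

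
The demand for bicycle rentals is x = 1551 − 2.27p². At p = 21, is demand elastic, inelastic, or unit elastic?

At p = 21, x = 549.93.
dx/dp = −2·2.27·p = −95.34.
Point elasticity E = (dx/dp)·(p/x) = -95.34 × 21/549.93 ≈ -3.641.
|E| ≈ 3.641 > 1, so demand is elastic.

elastic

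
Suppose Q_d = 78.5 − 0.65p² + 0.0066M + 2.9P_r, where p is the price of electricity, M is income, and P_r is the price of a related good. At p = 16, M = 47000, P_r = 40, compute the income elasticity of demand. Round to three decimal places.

Q_d = 78.5 − 0.65(16)² + 0.0066(47000) + 2.9(40) = 78.5 − 166.4 + 310.2 + 116 = 338.3.
∂Q_d/∂M = +0.0066, so E_I = 0.0066·(47000/338.3) ≈ 0.917.
E_I ∈ (0,1): normal good (necessity).

0.917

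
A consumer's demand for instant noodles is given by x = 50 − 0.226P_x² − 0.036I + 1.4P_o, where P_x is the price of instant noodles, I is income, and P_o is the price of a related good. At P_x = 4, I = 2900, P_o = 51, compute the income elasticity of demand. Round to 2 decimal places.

At the given point, x = 50 − 0.226(4)² − 0.036(2900) + 1.4(51) = 50 − 3.616 − 104.4 + 71.4 = 13.384.
∂x/∂I = −0.036, so E_I = -0.036·(2900/13.384) ≈ -7.80.
E_I < 0: inferior good.

-7.80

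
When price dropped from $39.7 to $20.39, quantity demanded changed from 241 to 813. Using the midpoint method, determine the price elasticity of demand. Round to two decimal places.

%Δq = (813 − 241)/[(241 + 813)/2] = 572/527 ≈ 1.0854.
%Δp = (20.39 − 39.7)/[(39.7 + 20.39)/2] = -19.31/30.045 ≈ -0.6427.
Arc elasticity E = %Δq/%Δp ≈ 1.0854/-0.6427 ≈ -1.69.
|E| > 1: demand is elastic over this range.

-1.69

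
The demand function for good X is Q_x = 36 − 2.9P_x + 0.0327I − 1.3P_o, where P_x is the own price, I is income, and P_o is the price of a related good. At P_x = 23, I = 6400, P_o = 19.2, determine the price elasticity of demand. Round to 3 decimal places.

-0.434

Evaluating quantity at (P_x, I, P_o) gives Q_x = 36 − 2.9(23) + 0.0327(6400) − 1.3(19.2) = 36 − 66.7 + 209.28 − 24.96 = 153.62.
∂Q_x/∂P_x = −2.9, so E_p = (−2.9)·(23/153.62) ≈ -0.434.
|E_p| < 1: demand is inelastic.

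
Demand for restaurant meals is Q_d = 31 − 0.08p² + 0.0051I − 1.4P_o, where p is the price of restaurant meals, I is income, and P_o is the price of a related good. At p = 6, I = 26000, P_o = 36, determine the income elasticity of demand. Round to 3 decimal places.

Substituting, Q_d = 31 − 0.08(6)² + 0.0051(26000) − 1.4(36) = 31 − 2.88 + 132.6 − 50.4 = 110.32.
∂Q_d/∂I = +0.0051, so E_I = 0.0051·(26000/110.32) ≈ 1.202.
E_I > 1: normal good (luxury).

1.202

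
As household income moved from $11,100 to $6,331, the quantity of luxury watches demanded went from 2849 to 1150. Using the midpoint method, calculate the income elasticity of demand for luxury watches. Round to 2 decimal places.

%ΔQ = (1150 − 2849)/[(2849+1150)/2] = -1699/1999.5 ≈ -0.8497.
%ΔM = (6,331 − 11,100)/[(11,100+6,331)/2] = -4769/8715.5 ≈ -0.5472.
E_I = %ΔQ/%ΔM ≈ 1.55.
E_I > 1: normal good (luxury).

1.55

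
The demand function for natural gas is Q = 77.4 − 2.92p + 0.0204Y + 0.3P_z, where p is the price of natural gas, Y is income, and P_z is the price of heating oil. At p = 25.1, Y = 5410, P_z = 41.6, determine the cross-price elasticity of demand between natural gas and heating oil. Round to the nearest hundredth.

Substituting, Q = 77.4 − 2.92(25.1) + 0.0204(5410) + 0.3(41.6) = 77.4 − 73.292 + 110.364 + 12.48 = 126.952.
∂Q/∂P_z = +0.3, so E_xy = 0.3·(41.6/126.952) ≈ 0.10.
E_xy > 0: the goods are substitutes.

0.10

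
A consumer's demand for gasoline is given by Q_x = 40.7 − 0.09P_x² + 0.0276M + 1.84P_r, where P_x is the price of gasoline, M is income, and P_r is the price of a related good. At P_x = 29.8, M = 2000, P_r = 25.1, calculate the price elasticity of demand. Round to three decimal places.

-2.572

Evaluating quantity at (P_x, M, P_r) gives Q_x = 40.7 − 0.09(29.8)² + 0.0276(2000) + 1.84(25.1) = 40.7 − 79.9236 + 55.2 + 46.184 = 62.1604.
∂Q_x/∂P_x = −2·0.09·P_x = -5.364, so E_p = -5.364·(29.8/62.1604) ≈ -2.572.
|E_p| > 1: demand is elastic.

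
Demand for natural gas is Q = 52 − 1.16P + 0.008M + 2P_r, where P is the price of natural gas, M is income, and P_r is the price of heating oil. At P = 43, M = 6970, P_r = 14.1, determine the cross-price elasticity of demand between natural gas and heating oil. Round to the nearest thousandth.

Substituting, Q = 52 − 1.16(43) + 0.008(6970) + 2(14.1) = 52 − 49.88 + 55.76 + 28.2 = 86.08.
∂Q/∂P_r = +2, so E_xy = 2·(14.1/86.08) ≈ 0.328.
E_xy > 0: the goods are substitutes.

0.328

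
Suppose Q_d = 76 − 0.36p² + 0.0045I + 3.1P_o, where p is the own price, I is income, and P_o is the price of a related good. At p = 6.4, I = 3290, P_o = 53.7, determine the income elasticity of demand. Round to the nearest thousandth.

0.061

Substituting, Q_d = 76 − 0.36(6.4)² + 0.0045(3290) + 3.1(53.7) = 76 − 14.7456 + 14.805 + 166.47 = 242.5294.
∂Q_d/∂I = +0.0045, so E_I = 0.0045·(3290/242.5294) ≈ 0.061.
E_I ∈ (0,1): normal good (necessity).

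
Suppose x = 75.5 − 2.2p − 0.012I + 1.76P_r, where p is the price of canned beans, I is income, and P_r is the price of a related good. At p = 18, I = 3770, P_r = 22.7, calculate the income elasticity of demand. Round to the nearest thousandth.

Substituting, x = 75.5 − 2.2(18) − 0.012(3770) + 1.76(22.7) = 75.5 − 39.6 − 45.24 + 39.952 = 30.612.
∂x/∂I = −0.012, so E_I = -0.012·(3770/30.612) ≈ -1.478.
E_I < 0: inferior good.

-1.478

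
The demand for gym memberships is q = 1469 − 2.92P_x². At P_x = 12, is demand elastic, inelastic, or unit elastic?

At P_x = 12, q = 1048.52.
dq/dP_x = −2·2.92·P_x = −70.08.
Point elasticity E = (dq/dP_x)·(P_x/q) = -70.08 × 12/1048.52 ≈ -0.802.
|E| ≈ 0.802 < 1, so demand is inelastic.

inelastic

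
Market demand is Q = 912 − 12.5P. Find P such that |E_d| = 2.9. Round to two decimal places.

54.25

Set −bP/(a − bP) = −2.9 ⇒ bP = 2.9(a − bP) ⇒ bP(1+2.9) = 2.9·a.
P = 2.9·912/(12.5·3.9) ≈ 54.25.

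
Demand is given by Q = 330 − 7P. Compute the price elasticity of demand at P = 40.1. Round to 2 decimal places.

At P = 40.1, Q = 49.3.
dQ/dP = −7.
Point elasticity E = (dQ/dP)·(P/Q) = -7 × 40.1/49.3 ≈ -5.69.
|E| > 1, so demand is elastic at this price.

-5.69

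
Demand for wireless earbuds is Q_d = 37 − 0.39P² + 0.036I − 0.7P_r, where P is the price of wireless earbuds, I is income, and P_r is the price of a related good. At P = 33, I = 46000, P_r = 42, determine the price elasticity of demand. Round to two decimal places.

-0.69

At the given point, Q_d = 37 − 0.39(33)² + 0.036(46000) − 0.7(42) = 37 − 424.71 + 1656 − 29.4 = 1238.89.
∂Q_d/∂P = −2·0.39·P = -25.74, so E_p = -25.74·(33/1238.89) ≈ -0.69.
|E_p| < 1: demand is inelastic.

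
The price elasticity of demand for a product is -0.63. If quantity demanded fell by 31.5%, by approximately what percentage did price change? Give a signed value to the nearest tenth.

%ΔQ ≈ E × %ΔP ⇒ %ΔP = %ΔQ / E = (-31.5%)/(-0.63) = 50.0%.

50.0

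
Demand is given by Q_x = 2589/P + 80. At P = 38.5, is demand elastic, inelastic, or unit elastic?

At P = 38.5, Q_x = 147.2468.
dQ_x/dP = −2589/P² = −1.7467.
Point elasticity E = (dQ_x/dP)·(P/Q_x) = -1.7467 × 38.5/147.2468 ≈ -0.457.
|E| ≈ 0.457 < 1, so demand is inelastic.

inelastic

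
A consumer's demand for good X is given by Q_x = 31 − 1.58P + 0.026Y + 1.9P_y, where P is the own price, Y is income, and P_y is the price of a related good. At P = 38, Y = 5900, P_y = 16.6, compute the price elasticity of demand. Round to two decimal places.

-0.39

Q_x = 31 − 1.58(38) + 0.026(5900) + 1.9(16.6) = 31 − 60.04 + 153.4 + 31.54 = 155.9.
∂Q_x/∂P = −1.58, so E_p = (−1.58)·(38/155.9) ≈ -0.39.
|E_p| < 1: demand is inelastic.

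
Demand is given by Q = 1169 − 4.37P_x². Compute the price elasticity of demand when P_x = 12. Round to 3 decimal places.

At P_x = 12, Q = 539.72.
dQ/dP_x = −2·4.37·P_x = −104.88.
Point elasticity E = (dQ/dP_x)·(P_x/Q) = -104.88 × 12/539.72 ≈ -2.332.
|E| > 1, so demand is elastic at this price.

-2.332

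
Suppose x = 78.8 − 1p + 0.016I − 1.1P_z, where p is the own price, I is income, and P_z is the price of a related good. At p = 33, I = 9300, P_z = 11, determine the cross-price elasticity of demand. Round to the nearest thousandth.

-0.066

Substituting, x = 78.8 − 1(33) + 0.016(9300) − 1.1(11) = 78.8 − 33 + 148.8 − 12.1 = 182.5.
∂x/∂P_z = −1.1, so E_xy = -1.1·(11/182.5) ≈ -0.066.
E_xy < 0: the goods are complements.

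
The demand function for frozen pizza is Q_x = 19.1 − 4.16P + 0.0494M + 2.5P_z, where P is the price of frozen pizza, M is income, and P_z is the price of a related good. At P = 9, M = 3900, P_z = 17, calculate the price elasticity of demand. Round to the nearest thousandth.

-0.173

Q_x = 19.1 − 4.16(9) + 0.0494(3900) + 2.5(17) = 19.1 − 37.44 + 192.66 + 42.5 = 216.82.
∂Q_x/∂P = −4.16, so E_p = (−4.16)·(9/216.82) ≈ -0.173.
|E_p| < 1: demand is inelastic.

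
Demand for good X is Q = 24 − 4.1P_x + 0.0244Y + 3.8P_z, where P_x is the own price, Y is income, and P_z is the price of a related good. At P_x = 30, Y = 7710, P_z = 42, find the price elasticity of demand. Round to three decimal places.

-0.495

At the given point, Q = 24 − 4.1(30) + 0.0244(7710) + 3.8(42) = 24 − 123 + 188.124 + 159.6 = 248.724.
∂Q/∂P_x = −4.1, so E_p = (−4.1)·(30/248.724) ≈ -0.495.
|E_p| < 1: demand is inelastic.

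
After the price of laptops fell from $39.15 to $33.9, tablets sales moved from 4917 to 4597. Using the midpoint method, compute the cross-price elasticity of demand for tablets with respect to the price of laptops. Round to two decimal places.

0.47

%ΔQ_x = (4597 − 4917)/[(4917+4597)/2] = -320/4757 ≈ -0.0673.
%ΔP_y = (33.9 − 39.15)/[(39.15+33.9)/2] ≈ -0.1437.
E_xy = -0.0673/-0.1437 ≈ 0.47.
E_xy > 0, so tablets and laptops are substitutes.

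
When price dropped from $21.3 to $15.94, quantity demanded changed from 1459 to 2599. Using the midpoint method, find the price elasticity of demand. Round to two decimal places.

-1.95

%Δq = (2599 − 1459)/[(1459 + 2599)/2] = 1140/2029 ≈ 0.5619.
%Δp = (15.94 − 21.3)/[(21.3 + 15.94)/2] = -5.36/18.62 ≈ -0.2879.
Arc elasticity E = %Δq/%Δp ≈ 0.5619/-0.2879 ≈ -1.95.
|E| > 1: demand is elastic over this range.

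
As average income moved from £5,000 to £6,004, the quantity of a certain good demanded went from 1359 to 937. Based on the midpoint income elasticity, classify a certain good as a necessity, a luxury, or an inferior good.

inferior

%ΔQ = (937 − 1359)/[(1359+937)/2] = -422/1148 ≈ -0.3676.
%ΔY = (6,004 − 5,000)/[(5,000+6,004)/2] = 1004/5502 ≈ 0.1825.
E_I = %ΔQ/%ΔY ≈ -2.014.
E_I < 0: inferior good.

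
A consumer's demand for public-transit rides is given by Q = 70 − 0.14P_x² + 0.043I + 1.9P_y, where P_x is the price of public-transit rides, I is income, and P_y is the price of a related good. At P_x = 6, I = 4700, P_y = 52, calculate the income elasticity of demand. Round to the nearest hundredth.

At the given point, Q = 70 − 0.14(6)² + 0.043(4700) + 1.9(52) = 70 − 5.04 + 202.1 + 98.8 = 365.86.
∂Q/∂I = +0.043, so E_I = 0.043·(4700/365.86) ≈ 0.55.
E_I ∈ (0,1): normal good (necessity).

0.55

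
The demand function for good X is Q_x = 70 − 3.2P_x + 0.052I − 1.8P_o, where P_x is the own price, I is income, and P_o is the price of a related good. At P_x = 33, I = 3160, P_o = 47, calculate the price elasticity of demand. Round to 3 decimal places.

-2.393

Evaluating quantity at (P_x, I, P_o) gives Q_x = 70 − 3.2(33) + 0.052(3160) − 1.8(47) = 70 − 105.6 + 164.32 − 84.6 = 44.12.
∂Q_x/∂P_x = −3.2, so E_p = (−3.2)·(33/44.12) ≈ -2.393.
|E_p| > 1: demand is elastic.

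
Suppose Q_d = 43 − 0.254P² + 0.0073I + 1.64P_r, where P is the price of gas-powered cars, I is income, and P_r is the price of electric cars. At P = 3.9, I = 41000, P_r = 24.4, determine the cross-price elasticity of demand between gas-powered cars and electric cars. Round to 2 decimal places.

0.11

First evaluate Q_d: 43 − 0.254(3.9)² + 0.0073(41000) + 1.64(24.4) = 43 − 3.8633 + 299.3 + 40.016 = 378.4527.
∂Q_d/∂P_r = +1.64, so E_xy = 1.64·(24.4/378.4527) ≈ 0.11.
E_xy > 0: the goods are substitutes.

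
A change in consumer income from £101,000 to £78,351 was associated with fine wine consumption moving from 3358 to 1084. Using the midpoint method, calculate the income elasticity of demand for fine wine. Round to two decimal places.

4.05

%ΔQ = (1084 − 3358)/[(3358+1084)/2] = -2274/2221 ≈ -1.0239.
%ΔY = (78,351 − 101,000)/[(101,000+78,351)/2] = -22649/89675.5 ≈ -0.2526.
E_I = %ΔQ/%ΔY ≈ 4.05.
E_I > 1: normal good (luxury).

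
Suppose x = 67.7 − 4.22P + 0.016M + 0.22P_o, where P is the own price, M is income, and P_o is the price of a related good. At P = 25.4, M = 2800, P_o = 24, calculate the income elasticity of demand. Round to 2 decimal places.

4.23

x = 67.7 − 4.22(25.4) + 0.016(2800) + 0.22(24) = 67.7 − 107.188 + 44.8 + 5.28 = 10.592.
∂x/∂M = +0.016, so E_I = 0.016·(2800/10.592) ≈ 4.23.
E_I > 1: normal good (luxury).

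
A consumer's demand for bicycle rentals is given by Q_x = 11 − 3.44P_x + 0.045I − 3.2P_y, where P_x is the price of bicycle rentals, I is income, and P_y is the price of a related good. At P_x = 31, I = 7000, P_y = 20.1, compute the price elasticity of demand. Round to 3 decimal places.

-0.688

Evaluating quantity at (P_x, I, P_y) gives Q_x = 11 − 3.44(31) + 0.045(7000) − 3.2(20.1) = 11 − 106.64 + 315 − 64.32 = 155.04.
∂Q_x/∂P_x = −3.44, so E_p = (−3.44)·(31/155.04) ≈ -0.688.
|E_p| < 1: demand is inelastic.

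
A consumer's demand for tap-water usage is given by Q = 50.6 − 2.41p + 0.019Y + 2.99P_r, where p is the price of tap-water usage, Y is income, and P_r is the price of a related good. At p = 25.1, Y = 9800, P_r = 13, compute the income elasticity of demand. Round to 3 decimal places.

First evaluate Q: 50.6 − 2.41(25.1) + 0.019(9800) + 2.99(13) = 50.6 − 60.491 + 186.2 + 38.87 = 215.179.
∂Q/∂Y = +0.019, so E_I = 0.019·(9800/215.179) ≈ 0.865.
E_I ∈ (0,1): normal good (necessity).

0.865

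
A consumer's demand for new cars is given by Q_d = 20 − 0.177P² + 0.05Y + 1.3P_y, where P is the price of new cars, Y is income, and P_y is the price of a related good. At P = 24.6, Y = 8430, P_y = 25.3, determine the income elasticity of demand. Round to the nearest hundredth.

At the given point, Q_d = 20 − 0.177(24.6)² + 0.05(8430) + 1.3(25.3) = 20 − 107.1133 + 421.5 + 32.89 = 367.2767.
∂Q_d/∂Y = +0.05, so E_I = 0.05·(8430/367.2767) ≈ 1.15.
E_I > 1: normal good (luxury).

1.15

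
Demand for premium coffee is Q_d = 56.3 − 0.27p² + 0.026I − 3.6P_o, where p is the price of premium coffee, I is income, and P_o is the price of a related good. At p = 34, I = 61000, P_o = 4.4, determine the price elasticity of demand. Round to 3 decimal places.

-0.475

At the given point, Q_d = 56.3 − 0.27(34)² + 0.026(61000) − 3.6(4.4) = 56.3 − 312.12 + 1586 − 15.84 = 1314.34.
∂Q_d/∂p = −2·0.27·p = -18.36, so E_p = -18.36·(34/1314.34) ≈ -0.475.
|E_p| < 1: demand is inelastic.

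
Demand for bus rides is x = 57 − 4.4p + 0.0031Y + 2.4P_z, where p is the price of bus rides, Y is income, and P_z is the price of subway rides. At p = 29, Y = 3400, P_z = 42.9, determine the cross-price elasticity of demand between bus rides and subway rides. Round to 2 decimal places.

Evaluating quantity at (p, Y, P_z) gives x = 57 − 4.4(29) + 0.0031(3400) + 2.4(42.9) = 57 − 127.6 + 10.54 + 102.96 = 42.9.
∂x/∂P_z = +2.4, so E_xy = 2.4·(42.9/42.9) ≈ 2.40.
E_xy > 0: the goods are substitutes.

2.40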